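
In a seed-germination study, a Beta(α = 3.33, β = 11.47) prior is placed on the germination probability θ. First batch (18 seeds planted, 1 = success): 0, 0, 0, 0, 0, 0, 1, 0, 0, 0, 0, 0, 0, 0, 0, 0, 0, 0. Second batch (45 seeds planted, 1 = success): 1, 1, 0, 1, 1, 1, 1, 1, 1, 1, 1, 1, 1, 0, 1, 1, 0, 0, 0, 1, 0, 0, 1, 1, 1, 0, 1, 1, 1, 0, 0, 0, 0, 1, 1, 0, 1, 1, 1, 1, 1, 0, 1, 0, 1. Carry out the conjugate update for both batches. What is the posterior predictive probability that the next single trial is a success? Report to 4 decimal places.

The Beta prior is conjugate to a Binomial/Bernoulli likelihood; the update adds successes to α and failures to β.
After batch 1: Beta(3.33+1, 11.47+17) = Beta(4.33, 28.47).
After batch 2: Beta(4.33+30, 28.47+15) = Beta(34.33, 43.47).
For a single future Bernoulli trial, P(success | data) = α/(α+β) = 0.4413.

0.4413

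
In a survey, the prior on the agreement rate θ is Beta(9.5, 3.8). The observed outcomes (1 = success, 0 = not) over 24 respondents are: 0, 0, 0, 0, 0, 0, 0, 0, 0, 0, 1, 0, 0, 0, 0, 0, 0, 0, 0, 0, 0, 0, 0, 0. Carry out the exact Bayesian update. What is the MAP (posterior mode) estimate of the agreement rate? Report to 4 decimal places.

0.2691

The Beta prior is conjugate to a Binomial/Bernoulli likelihood; the update adds successes to α and failures to β.
Posterior: Beta(α+k, β+n−k) = Beta(9.5+1, 3.8+23) = Beta(10.5, 26.8).
Mode of Beta(a,b) for a,b>1 is (a−1)/(a+b−2) = 9.5/35.3 = 0.2691.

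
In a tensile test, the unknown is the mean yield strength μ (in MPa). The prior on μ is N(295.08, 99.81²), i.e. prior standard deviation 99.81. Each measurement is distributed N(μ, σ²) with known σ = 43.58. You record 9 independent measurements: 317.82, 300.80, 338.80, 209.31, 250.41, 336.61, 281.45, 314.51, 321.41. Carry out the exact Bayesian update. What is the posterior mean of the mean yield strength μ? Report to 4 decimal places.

296.7556

For Normal data with known variance σ², a Normal(μ₀, σ₀²) prior on μ is conjugate. Posterior precision = 1/σ₀² + n/σ²; posterior mean is the precision-weighted average of μ₀ and x̄.
Σxᵢ = 317.82 + 300.80 + 338.80 + 209.31 + 250.41 + 336.61 + 281.45 + 314.51 + 321.41 = 2671.12, so n·x̄ = 2671.12.
σ₀² = 99.81² = 9962.0361, σ² = 43.58² = 1899.2164; σ² + n·σ₀² = 1899.2164 + 9·9962.0361 = 91557.5413.
Posterior mean = (μ₀/σ₀² + n·x̄/σ²)/(1/σ₀² + n/σ²) = (σ²·μ₀ + σ₀²·n·x̄)/(σ² + n·σ₀²) = (1899.2164·295.08 + 9962.0361·2671.12)/91557.5413 = 27170214.642744/91557.5413 = 296.7556.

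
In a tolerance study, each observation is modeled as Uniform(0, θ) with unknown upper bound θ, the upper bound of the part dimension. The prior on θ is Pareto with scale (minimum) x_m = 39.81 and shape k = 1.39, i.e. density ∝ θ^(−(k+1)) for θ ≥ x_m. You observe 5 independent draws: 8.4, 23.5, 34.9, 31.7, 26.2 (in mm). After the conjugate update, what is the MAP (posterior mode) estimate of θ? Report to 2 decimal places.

A Pareto(scale x_m, shape k) prior on the upper bound θ of Uniform(0, θ) is conjugate: posterior is Pareto(max(x_m, max xᵢ), k + n).
Sample maximum = 34.9; prior scale x_m = 39.81 → posterior scale = max = 39.81.
Posterior shape = 1.39 + 5 = 6.39.
The Pareto density is decreasing on [x_m, ∞), so the mode is x_m = 39.81.

39.81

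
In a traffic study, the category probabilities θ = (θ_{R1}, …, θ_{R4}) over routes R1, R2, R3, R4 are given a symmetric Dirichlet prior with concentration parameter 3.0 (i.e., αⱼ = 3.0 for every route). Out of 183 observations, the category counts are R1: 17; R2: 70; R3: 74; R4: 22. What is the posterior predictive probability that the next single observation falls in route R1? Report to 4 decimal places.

0.1026

The Dirichlet prior is conjugate to the Multinomial likelihood: each posterior αⱼ = prior αⱼ + observed count nⱼ.
Posterior concentration: (20.0, 73.0, 77.0, 25.0), total = 195.0.
P(next = R1 | data) = α_{R1}/Σα = 0.1026.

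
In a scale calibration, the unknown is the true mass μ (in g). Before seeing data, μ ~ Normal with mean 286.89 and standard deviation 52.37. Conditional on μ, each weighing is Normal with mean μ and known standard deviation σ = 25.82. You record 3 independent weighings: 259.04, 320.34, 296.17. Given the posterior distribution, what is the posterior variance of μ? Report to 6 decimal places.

For Normal data with known variance σ², a Normal(μ₀, σ₀²) prior on μ is conjugate. Posterior precision = 1/σ₀² + n/σ²; posterior mean is the precision-weighted average of μ₀ and x̄.
σ₀² = 52.37² = 2742.6169, σ² = 25.82² = 666.6724; σ² + n·σ₀² = 666.6724 + 3·2742.6169 = 8894.5231.
Posterior precision = 1/σ₀² + n/σ² = 1/2742.6169 + 3/666.6724 = (σ² + n·σ₀²)/(σ₀²σ²) = 8894.5231/(2742.6169·666.6724); posterior variance σₙ² = σ₀²σ²/(σ² + n·σ₀²) = 2742.6169·666.6724/8894.5231 = 205.567738.

205.567738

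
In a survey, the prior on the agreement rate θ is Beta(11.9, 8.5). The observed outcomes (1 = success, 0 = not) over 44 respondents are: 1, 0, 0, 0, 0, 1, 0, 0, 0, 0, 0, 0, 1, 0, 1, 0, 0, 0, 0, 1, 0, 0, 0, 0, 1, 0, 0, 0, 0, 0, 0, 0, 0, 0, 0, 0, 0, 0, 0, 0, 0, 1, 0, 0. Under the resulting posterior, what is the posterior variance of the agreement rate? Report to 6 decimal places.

The Beta prior is conjugate to a Binomial/Bernoulli likelihood; the update adds successes to α and failures to β.
Posterior: Beta(α+k, β+n−k) = Beta(11.9+7, 8.5+37) = Beta(18.9, 45.5).
Var = αβ/((α+β)²(α+β+1)) = 18.9·45.5/(64.4²·65.4) = 0.003170.

0.003170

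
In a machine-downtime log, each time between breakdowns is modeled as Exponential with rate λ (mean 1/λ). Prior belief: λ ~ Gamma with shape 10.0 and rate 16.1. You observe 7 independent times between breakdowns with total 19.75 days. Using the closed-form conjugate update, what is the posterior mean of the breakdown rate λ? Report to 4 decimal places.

With a Gamma(shape α, rate β) prior on the exponential rate λ, the posterior after n observations with total T = Σxᵢ is Gamma(α+n, β+T).
Posterior: Gamma(10.0+7, 16.1+19.75) = Gamma(17.0, 35.85).
Posterior mean of λ = α/β = 17.0/35.85 = 0.4742.

0.4742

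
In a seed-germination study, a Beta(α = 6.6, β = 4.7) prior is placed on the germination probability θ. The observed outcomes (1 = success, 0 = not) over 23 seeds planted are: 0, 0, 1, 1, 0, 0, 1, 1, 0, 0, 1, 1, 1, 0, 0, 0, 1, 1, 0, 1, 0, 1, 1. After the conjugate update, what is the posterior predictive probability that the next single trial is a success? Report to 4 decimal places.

0.5423

The Beta prior is conjugate to a Binomial/Bernoulli likelihood; the update adds successes to α and failures to β.
Posterior: Beta(α+k, β+n−k) = Beta(6.6+12, 4.7+11) = Beta(18.6, 15.7).
For a single future Bernoulli trial, P(success | data) = α/(α+β) = 0.5423.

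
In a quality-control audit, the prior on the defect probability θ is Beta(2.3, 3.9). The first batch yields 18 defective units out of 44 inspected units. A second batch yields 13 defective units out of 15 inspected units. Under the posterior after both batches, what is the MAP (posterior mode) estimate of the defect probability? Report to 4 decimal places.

The Beta prior is conjugate to a Binomial/Bernoulli likelihood; the update adds successes to α and failures to β.
After batch 1: Beta(2.3+18, 3.9+26) = Beta(20.3, 29.9).
After batch 2: Beta(20.3+13, 29.9+2) = Beta(33.3, 31.9).
Mode of Beta(a,b) for a,b>1 is (a−1)/(a+b−2) = 32.3/63.2 = 0.5111.

0.5111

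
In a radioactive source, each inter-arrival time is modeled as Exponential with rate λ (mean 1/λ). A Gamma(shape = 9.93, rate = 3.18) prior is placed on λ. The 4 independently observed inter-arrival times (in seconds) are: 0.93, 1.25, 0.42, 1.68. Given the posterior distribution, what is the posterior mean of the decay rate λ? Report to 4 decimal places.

1.8673

With a Gamma(shape α, rate β) prior on the exponential rate λ, the posterior after n observations with total T = Σxᵢ is Gamma(α+n, β+T).
Sum of observations T = 4.28 seconds; n = 4.
Posterior: Gamma(9.93+4, 3.18+4.28) = Gamma(13.93, 7.46).
Posterior mean of λ = α/β = 13.93/7.46 = 1.8673.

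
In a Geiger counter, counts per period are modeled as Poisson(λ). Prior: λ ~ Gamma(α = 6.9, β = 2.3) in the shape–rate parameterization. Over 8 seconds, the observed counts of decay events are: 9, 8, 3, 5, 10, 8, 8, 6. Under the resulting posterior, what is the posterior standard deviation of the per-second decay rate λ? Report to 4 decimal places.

With a Gamma(shape α, rate β) prior, the Poisson likelihood is conjugate: the posterior is Gamma(α + ΣXᵢ, β + n).
Sum of counts S = 57 over n = 8 seconds.
Posterior: Gamma(α+S, β+n) = Gamma(6.9+57, 2.3+8) = Gamma(63.9, 10.3).
SD = √α/β = √63.9/10.3 = 0.7761.

0.7761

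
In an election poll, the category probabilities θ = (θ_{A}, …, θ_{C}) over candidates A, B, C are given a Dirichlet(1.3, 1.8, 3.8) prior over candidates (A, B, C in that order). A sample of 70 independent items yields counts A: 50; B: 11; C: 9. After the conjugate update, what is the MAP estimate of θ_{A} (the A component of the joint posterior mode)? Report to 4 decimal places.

The Dirichlet prior is conjugate to the Multinomial likelihood: each posterior αⱼ = prior αⱼ + observed count nⱼ.
Posterior concentration: (51.3, 12.8, 12.8), total = 76.9.
Joint mode component: (α_{A}−1)/(Σα−K) = 50.3/73.9 = 0.6806.

0.6806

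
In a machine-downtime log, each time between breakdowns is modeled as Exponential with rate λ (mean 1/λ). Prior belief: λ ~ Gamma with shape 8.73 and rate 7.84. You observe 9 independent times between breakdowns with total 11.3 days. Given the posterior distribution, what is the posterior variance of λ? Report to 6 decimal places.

With a Gamma(shape α, rate β) prior on the exponential rate λ, the posterior after n observations with total T = Σxᵢ is Gamma(α+n, β+T).
Posterior: Gamma(8.73+9, 7.84+11.3) = Gamma(17.73, 19.14).
Var = α/β² = 0.048398.

0.048398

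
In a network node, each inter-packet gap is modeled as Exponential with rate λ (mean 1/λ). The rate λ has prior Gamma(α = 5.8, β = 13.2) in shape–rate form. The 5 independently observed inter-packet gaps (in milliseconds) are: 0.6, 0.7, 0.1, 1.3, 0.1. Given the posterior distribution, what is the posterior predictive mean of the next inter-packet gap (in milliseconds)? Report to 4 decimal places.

1.6327

With a Gamma(shape α, rate β) prior on the exponential rate λ, the posterior after n observations with total T = Σxᵢ is Gamma(α+n, β+T).
Sum of observations T = 2.8 milliseconds; n = 5.
Posterior: Gamma(5.8+5, 13.2+2.8) = Gamma(10.8, 16.0).
The predictive distribution for the next observation is Lomax; its mean is β/(α−1) = 16.0/9.8 = 1.6327.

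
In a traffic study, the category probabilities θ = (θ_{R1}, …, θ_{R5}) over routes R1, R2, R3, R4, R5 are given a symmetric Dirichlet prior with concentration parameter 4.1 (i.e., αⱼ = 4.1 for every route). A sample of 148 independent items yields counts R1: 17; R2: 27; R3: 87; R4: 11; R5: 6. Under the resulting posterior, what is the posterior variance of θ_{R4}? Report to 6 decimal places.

0.000481

The Dirichlet prior is conjugate to the Multinomial likelihood: each posterior αⱼ = prior αⱼ + observed count nⱼ.
Posterior concentration: (21.1, 31.1, 91.1, 15.1, 10.1), total = 168.5.
Var[θ_j] = α_j(Σα−α_j)/((Σα)²(Σα+1)) = 15.1·153.4/(168.5²·169.5) = 0.000481.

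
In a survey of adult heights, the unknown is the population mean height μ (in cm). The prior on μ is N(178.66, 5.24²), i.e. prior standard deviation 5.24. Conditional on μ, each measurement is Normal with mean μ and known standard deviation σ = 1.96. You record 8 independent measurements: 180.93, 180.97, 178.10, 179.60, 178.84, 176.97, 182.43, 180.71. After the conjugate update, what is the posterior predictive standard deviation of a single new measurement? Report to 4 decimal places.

2.0769

For Normal data with known variance σ², a Normal(μ₀, σ₀²) prior on μ is conjugate. Posterior precision = 1/σ₀² + n/σ²; posterior mean is the precision-weighted average of μ₀ and x̄.
σ₀² = 5.24² = 27.4576, σ² = 1.96² = 3.8416; σ² + n·σ₀² = 3.8416 + 8·27.4576 = 223.5024.
Posterior precision = 1/σ₀² + n/σ² = 1/27.4576 + 8/3.8416 = (σ² + n·σ₀²)/(σ₀²σ²) = 223.5024/(27.4576·3.8416); posterior variance σₙ² = σ₀²σ²/(σ² + n·σ₀²) = 27.4576·3.8416/223.5024 = 0.471946.
Predictive variance for one new observation = σₙ² + σ² = 27.4576·3.8416/223.5024 + 3.8416 = σ²·(σ₀² + 223.5024)/223.5024 = 3.8416·250.96/223.5024 = 4.313546; SD = √(3.8416·250.96/223.5024) = 2.0769.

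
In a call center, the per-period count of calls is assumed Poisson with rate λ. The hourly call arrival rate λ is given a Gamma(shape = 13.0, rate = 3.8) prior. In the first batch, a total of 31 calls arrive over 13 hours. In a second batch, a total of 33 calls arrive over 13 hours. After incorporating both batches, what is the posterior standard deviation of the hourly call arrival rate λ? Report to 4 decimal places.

With a Gamma(shape α, rate β) prior, the Poisson likelihood is conjugate: the posterior is Gamma(α + ΣXᵢ, β + n).
After batch 1: Gamma(α+S, β+n) = Gamma(13.0+31, 3.8+13) = Gamma(44.0, 16.8).
After batch 2: Gamma(α+S, β+n) = Gamma(44.0+33, 16.8+13) = Gamma(77.0, 29.8).
SD = √α/β = √77.0/29.8 = 0.2945.

0.2945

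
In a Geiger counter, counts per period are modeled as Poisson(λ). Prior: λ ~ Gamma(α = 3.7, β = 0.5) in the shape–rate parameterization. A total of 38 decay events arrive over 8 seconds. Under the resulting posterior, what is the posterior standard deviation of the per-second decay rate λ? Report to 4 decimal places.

0.7597

With a Gamma(shape α, rate β) prior, the Poisson likelihood is conjugate: the posterior is Gamma(α + ΣXᵢ, β + n).
Posterior: Gamma(α+S, β+n) = Gamma(3.7+38, 0.5+8) = Gamma(41.7, 8.5).
SD = √α/β = √41.7/8.5 = 0.7597.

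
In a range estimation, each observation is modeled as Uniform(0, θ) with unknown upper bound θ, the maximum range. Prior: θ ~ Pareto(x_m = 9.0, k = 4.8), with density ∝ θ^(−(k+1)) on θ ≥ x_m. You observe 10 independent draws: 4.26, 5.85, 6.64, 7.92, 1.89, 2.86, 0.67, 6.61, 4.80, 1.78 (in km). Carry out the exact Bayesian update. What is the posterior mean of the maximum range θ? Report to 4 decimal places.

9.6522

A Pareto(scale x_m, shape k) prior on the upper bound θ of Uniform(0, θ) is conjugate: posterior is Pareto(max(x_m, max xᵢ), k + n).
Sample maximum = 7.92; prior scale x_m = 9.0 → posterior scale = max = 9.00.
Posterior shape = 4.8 + 10 = 14.8.
E[θ|data] = k·x_m/(k−1) = 14.8·9.00/13.8 = 9.6522.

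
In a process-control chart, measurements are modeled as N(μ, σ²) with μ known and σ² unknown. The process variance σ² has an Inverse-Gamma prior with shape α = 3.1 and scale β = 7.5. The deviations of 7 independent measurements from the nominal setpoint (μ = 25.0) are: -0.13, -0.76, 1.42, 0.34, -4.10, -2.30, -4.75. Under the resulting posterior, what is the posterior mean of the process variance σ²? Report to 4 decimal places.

With known mean μ and an Inverse-Gamma(α, β) prior on σ², the Normal likelihood is conjugate: posterior is Inv-Gamma(α + n/2, β + Σ(xᵢ−μ)²/2).
Σ(xᵢ−μ)² = (-0.13)² + (-0.76)² + (1.42)² + (0.34)² + (-4.10)² + (-2.30)² + (-4.75)² = 47.3890.
Posterior: Inv-Gamma(3.1 + 7/2, 7.5 + 47.3890/2) = Inv-Gamma(6.60, 31.19450).
E[σ²|data] = β/(α−1) = 31.19450/5.60 = 5.5704.

5.5704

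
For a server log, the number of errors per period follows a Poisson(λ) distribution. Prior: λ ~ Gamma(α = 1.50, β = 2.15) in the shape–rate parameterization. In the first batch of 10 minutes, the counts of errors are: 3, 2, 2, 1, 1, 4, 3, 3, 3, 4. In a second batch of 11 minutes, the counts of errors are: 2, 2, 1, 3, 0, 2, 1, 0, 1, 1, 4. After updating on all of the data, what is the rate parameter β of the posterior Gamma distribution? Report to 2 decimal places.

With a Gamma(shape α, rate β) prior, the Poisson likelihood is conjugate: the posterior is Gamma(α + ΣXᵢ, β + n).
Batch 1: sum of counts S = 26 over n = 10 minutes.
After batch 1: Gamma(α+S, β+n) = Gamma(1.50+26, 2.15+10) = Gamma(27.50, 12.15).
Batch 2: sum of counts S = 17 over n = 11 minutes.
After batch 2: Gamma(α+S, β+n) = Gamma(27.50+17, 12.15+11) = Gamma(44.50, 23.15).
Posterior β = 23.15.

23.15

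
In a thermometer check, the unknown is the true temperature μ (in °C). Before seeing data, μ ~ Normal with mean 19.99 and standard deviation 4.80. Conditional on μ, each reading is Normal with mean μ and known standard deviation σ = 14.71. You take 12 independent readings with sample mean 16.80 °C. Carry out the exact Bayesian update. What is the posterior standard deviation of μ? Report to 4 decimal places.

3.1805

For Normal data with known variance σ², a Normal(μ₀, σ₀²) prior on μ is conjugate. Posterior precision = 1/σ₀² + n/σ²; posterior mean is the precision-weighted average of μ₀ and x̄.
σ₀² = 4.80² = 23.04, σ² = 14.71² = 216.3841; σ² + n·σ₀² = 216.3841 + 12·23.04 = 492.8641.
Posterior precision = 1/σ₀² + n/σ² = 1/23.04 + 12/216.3841 = (σ² + n·σ₀²)/(σ₀²σ²) = 492.8641/(23.04·216.3841); posterior variance σₙ² = σ₀²σ²/(σ² + n·σ₀²) = 23.04·216.3841/492.8641 = 10.115343.
Posterior SD = √σₙ² = √(23.04·216.3841/492.8641) = 3.1805.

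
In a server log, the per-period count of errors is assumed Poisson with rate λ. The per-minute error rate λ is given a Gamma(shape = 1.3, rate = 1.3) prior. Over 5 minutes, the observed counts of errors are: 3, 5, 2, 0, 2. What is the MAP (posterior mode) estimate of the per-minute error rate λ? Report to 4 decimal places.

With a Gamma(shape α, rate β) prior, the Poisson likelihood is conjugate: the posterior is Gamma(α + ΣXᵢ, β + n).
Sum of counts S = 12 over n = 5 minutes.
Posterior: Gamma(α+S, β+n) = Gamma(1.3+12, 1.3+5) = Gamma(13.3, 6.3).
Mode of Gamma(α,β) for α≥1 is (α−1)/β = 12.3/6.3 = 1.9524.

1.9524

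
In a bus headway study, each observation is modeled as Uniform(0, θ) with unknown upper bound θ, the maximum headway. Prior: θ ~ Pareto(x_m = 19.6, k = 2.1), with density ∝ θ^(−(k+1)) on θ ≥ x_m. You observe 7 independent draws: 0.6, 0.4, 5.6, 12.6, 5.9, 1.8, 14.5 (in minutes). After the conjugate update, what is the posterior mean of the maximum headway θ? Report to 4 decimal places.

A Pareto(scale x_m, shape k) prior on the upper bound θ of Uniform(0, θ) is conjugate: posterior is Pareto(max(x_m, max xᵢ), k + n).
Sample maximum = 14.5; prior scale x_m = 19.6 → posterior scale = max = 19.6.
Posterior shape = 2.1 + 7 = 9.1.
E[θ|data] = k·x_m/(k−1) = 9.1·19.6/8.1 = 22.0198.

22.0198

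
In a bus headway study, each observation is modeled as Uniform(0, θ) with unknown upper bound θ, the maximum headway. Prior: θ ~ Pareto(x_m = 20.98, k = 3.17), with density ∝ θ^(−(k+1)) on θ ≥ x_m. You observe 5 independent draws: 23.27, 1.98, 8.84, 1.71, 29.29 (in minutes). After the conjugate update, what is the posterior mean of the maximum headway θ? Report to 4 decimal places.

A Pareto(scale x_m, shape k) prior on the upper bound θ of Uniform(0, θ) is conjugate: posterior is Pareto(max(x_m, max xᵢ), k + n).
Sample maximum = 29.29; prior scale x_m = 20.98 → posterior scale = max = 29.29.
Posterior shape = 3.17 + 5 = 8.17.
E[θ|data] = k·x_m/(k−1) = 8.17·29.29/7.17 = 33.3751.

33.3751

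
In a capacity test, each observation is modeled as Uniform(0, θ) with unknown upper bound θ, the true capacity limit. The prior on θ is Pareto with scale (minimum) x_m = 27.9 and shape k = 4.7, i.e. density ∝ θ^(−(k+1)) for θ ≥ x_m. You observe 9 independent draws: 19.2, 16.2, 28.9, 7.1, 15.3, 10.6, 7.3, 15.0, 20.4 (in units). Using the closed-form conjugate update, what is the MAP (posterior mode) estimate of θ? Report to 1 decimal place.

A Pareto(scale x_m, shape k) prior on the upper bound θ of Uniform(0, θ) is conjugate: posterior is Pareto(max(x_m, max xᵢ), k + n).
Sample maximum = 28.9; prior scale x_m = 27.9 → posterior scale = max = 28.9.
Posterior shape = 4.7 + 9 = 13.7.
The Pareto density is decreasing on [x_m, ∞), so the mode is x_m = 28.9.

28.9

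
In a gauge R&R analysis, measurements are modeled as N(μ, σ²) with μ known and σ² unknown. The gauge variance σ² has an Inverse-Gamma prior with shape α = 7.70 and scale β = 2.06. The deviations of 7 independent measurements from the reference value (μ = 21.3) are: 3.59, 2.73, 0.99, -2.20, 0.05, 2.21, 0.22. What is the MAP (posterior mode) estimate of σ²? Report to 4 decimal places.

1.4433

With known mean μ and an Inverse-Gamma(α, β) prior on σ², the Normal likelihood is conjugate: posterior is Inv-Gamma(α + n/2, β + Σ(xᵢ−μ)²/2).
Σ(xᵢ−μ)² = (3.59)² + (2.73)² + (0.99)² + (-2.20)² + (0.05)² + (2.21)² + (0.22)² = 31.0961.
Posterior: Inv-Gamma(7.70 + 7/2, 2.06 + 31.0961/2) = Inv-Gamma(11.20, 17.60805).
Mode = β/(α+1) = 17.60805/12.20 = 1.4433.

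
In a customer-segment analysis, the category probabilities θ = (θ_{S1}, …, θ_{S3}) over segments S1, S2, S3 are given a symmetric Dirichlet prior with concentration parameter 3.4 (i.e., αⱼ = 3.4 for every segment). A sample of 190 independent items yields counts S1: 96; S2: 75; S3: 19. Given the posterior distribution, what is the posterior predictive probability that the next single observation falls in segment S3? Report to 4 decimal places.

0.1119

The Dirichlet prior is conjugate to the Multinomial likelihood: each posterior αⱼ = prior αⱼ + observed count nⱼ.
Posterior concentration: (99.4, 78.4, 22.4), total = 200.2.
P(next = S3 | data) = α_{S3}/Σα = 0.1119.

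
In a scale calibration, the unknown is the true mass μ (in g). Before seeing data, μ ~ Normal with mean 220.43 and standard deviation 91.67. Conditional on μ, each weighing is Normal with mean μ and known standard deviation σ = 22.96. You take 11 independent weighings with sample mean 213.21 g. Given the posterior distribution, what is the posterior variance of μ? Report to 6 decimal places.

47.652027

For Normal data with known variance σ², a Normal(μ₀, σ₀²) prior on μ is conjugate. Posterior precision = 1/σ₀² + n/σ²; posterior mean is the precision-weighted average of μ₀ and x̄.
σ₀² = 91.67² = 8403.3889, σ² = 22.96² = 527.1616; σ² + n·σ₀² = 527.1616 + 11·8403.3889 = 92964.4395.
Posterior precision = 1/σ₀² + n/σ² = 1/8403.3889 + 11/527.1616 = (σ² + n·σ₀²)/(σ₀²σ²) = 92964.4395/(8403.3889·527.1616); posterior variance σₙ² = σ₀²σ²/(σ² + n·σ₀²) = 8403.3889·527.1616/92964.4395 = 47.652027.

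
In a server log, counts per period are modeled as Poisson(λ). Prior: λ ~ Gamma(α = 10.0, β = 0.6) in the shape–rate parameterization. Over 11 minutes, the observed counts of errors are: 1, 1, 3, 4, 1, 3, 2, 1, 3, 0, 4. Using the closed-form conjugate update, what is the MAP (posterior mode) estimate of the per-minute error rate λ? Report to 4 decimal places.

2.7586

With a Gamma(shape α, rate β) prior, the Poisson likelihood is conjugate: the posterior is Gamma(α + ΣXᵢ, β + n).
Sum of counts S = 23 over n = 11 minutes.
Posterior: Gamma(α+S, β+n) = Gamma(10.0+23, 0.6+11) = Gamma(33.0, 11.6).
Mode of Gamma(α,β) for α≥1 is (α−1)/β = 32.0/11.6 = 2.7586.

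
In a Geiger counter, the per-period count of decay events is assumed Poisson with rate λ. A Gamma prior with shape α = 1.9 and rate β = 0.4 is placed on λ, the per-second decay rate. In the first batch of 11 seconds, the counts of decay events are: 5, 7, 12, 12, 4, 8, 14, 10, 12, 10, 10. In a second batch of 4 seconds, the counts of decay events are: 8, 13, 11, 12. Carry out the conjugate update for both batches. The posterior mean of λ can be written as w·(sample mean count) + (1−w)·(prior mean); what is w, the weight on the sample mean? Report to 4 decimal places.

With a Gamma(shape α, rate β) prior, the Poisson likelihood is conjugate: the posterior is Gamma(α + ΣXᵢ, β + n).
Total number of seconds: n = 11 + 4 = 15.
Posterior mean = (α₀+S)/(β₀+n) = [n/(β₀+n)]·(S/n) + [β₀/(β₀+n)]·(α₀/β₀), so only n and β₀ enter the weight.
Weight on data w = n/(β₀+n) = 15/(0.4+15) = 15/15.4 = 0.9740.

0.9740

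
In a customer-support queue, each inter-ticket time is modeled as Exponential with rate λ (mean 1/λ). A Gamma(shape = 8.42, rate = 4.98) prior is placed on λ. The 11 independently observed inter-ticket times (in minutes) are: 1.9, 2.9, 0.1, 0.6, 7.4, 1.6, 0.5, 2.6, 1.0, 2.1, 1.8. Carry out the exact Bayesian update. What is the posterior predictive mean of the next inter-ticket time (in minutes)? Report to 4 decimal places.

1.4919

With a Gamma(shape α, rate β) prior on the exponential rate λ, the posterior after n observations with total T = Σxᵢ is Gamma(α+n, β+T).
Sum of observations T = 22.5 minutes; n = 11.
Posterior: Gamma(8.42+11, 4.98+22.5) = Gamma(19.42, 27.48).
The predictive distribution for the next observation is Lomax; its mean is β/(α−1) = 27.48/18.42 = 1.4919.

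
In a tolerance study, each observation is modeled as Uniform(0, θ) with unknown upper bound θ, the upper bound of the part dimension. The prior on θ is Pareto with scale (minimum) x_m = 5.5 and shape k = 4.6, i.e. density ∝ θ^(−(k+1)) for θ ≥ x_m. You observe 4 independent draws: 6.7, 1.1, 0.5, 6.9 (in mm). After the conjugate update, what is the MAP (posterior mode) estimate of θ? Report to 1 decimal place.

A Pareto(scale x_m, shape k) prior on the upper bound θ of Uniform(0, θ) is conjugate: posterior is Pareto(max(x_m, max xᵢ), k + n).
Sample maximum = 6.9; prior scale x_m = 5.5 → posterior scale = max = 6.9.
Posterior shape = 4.6 + 4 = 8.6.
The Pareto density is decreasing on [x_m, ∞), so the mode is x_m = 6.9.

6.9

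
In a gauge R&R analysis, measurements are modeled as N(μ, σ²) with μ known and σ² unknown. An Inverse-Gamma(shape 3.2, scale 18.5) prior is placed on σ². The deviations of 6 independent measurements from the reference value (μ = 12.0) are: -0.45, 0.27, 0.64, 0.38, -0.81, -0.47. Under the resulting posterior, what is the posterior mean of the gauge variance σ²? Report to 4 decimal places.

3.7218

With known mean μ and an Inverse-Gamma(α, β) prior on σ², the Normal likelihood is conjugate: posterior is Inv-Gamma(α + n/2, β + Σ(xᵢ−μ)²/2).
Σ(xᵢ−μ)² = (-0.45)² + (0.27)² + (0.64)² + (0.38)² + (-0.81)² + (-0.47)² = 1.7064.
Posterior: Inv-Gamma(3.2 + 6/2, 18.5 + 1.7064/2) = Inv-Gamma(6.20, 19.35320).
E[σ²|data] = β/(α−1) = 19.35320/5.20 = 3.7218.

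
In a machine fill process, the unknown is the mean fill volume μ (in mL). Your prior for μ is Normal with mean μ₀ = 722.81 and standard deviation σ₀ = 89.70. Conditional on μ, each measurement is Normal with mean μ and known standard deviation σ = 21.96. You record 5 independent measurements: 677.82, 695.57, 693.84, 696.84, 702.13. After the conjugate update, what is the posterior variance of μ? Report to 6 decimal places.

For Normal data with known variance σ², a Normal(μ₀, σ₀²) prior on μ is conjugate. Posterior precision = 1/σ₀² + n/σ²; posterior mean is the precision-weighted average of μ₀ and x̄.
σ₀² = 89.70² = 8046.09, σ² = 21.96² = 482.2416; σ² + n·σ₀² = 482.2416 + 5·8046.09 = 40712.6916.
Posterior precision = 1/σ₀² + n/σ² = 1/8046.09 + 5/482.2416 = (σ² + n·σ₀²)/(σ₀²σ²) = 40712.6916/(8046.09·482.2416); posterior variance σₙ² = σ₀²σ²/(σ² + n·σ₀²) = 8046.09·482.2416/40712.6916 = 95.305890.

95.305890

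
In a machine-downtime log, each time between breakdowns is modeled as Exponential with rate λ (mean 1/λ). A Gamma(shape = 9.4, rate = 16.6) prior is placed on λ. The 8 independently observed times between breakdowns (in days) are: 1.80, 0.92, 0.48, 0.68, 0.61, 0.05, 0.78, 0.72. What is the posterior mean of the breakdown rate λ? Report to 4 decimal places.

With a Gamma(shape α, rate β) prior on the exponential rate λ, the posterior after n observations with total T = Σxᵢ is Gamma(α+n, β+T).
Sum of observations T = 6.04 days; n = 8.
Posterior: Gamma(9.4+8, 16.6+6.04) = Gamma(17.4, 22.64).
Posterior mean of λ = α/β = 17.4/22.64 = 0.7686.

0.7686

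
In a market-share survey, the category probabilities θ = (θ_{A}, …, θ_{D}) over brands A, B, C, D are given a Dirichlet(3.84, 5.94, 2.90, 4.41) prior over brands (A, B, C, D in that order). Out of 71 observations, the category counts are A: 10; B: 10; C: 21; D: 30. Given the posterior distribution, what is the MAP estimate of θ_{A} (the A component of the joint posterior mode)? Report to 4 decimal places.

0.1527

The Dirichlet prior is conjugate to the Multinomial likelihood: each posterior αⱼ = prior αⱼ + observed count nⱼ.
Posterior concentration: (13.84, 15.94, 23.90, 34.41), total = 88.09.
Joint mode component: (α_{A}−1)/(Σα−K) = 12.84/84.09 = 0.1527.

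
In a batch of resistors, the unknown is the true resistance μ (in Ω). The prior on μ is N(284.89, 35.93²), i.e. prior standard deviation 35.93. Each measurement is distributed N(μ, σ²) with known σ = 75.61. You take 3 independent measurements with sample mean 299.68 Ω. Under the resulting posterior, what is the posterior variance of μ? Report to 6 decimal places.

769.599655

For Normal data with known variance σ², a Normal(μ₀, σ₀²) prior on μ is conjugate. Posterior precision = 1/σ₀² + n/σ²; posterior mean is the precision-weighted average of μ₀ and x̄.
σ₀² = 35.93² = 1290.9649, σ² = 75.61² = 5716.8721; σ² + n·σ₀² = 5716.8721 + 3·1290.9649 = 9589.7668.
Posterior precision = 1/σ₀² + n/σ² = 1/1290.9649 + 3/5716.8721 = (σ² + n·σ₀²)/(σ₀²σ²) = 9589.7668/(1290.9649·5716.8721); posterior variance σₙ² = σ₀²σ²/(σ² + n·σ₀²) = 1290.9649·5716.8721/9589.7668 = 769.599655.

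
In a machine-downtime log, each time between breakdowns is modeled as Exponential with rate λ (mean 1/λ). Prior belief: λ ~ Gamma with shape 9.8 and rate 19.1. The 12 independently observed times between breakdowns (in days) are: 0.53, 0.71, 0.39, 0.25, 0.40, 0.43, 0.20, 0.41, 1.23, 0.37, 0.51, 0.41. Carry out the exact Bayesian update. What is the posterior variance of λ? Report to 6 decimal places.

0.035048

With a Gamma(shape α, rate β) prior on the exponential rate λ, the posterior after n observations with total T = Σxᵢ is Gamma(α+n, β+T).
Sum of observations T = 5.84 days; n = 12.
Posterior: Gamma(9.8+12, 19.1+5.84) = Gamma(21.8, 24.94).
Var = α/β² = 0.035048.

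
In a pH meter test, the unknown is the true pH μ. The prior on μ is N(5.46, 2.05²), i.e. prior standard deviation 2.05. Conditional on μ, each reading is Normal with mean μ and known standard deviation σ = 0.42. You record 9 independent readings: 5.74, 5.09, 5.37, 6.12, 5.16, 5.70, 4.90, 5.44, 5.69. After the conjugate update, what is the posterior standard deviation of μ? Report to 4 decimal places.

For Normal data with known variance σ², a Normal(μ₀, σ₀²) prior on μ is conjugate. Posterior precision = 1/σ₀² + n/σ²; posterior mean is the precision-weighted average of μ₀ and x̄.
σ₀² = 2.05² = 4.2025, σ² = 0.42² = 0.1764; σ² + n·σ₀² = 0.1764 + 9·4.2025 = 37.9989.
Posterior precision = 1/σ₀² + n/σ² = 1/4.2025 + 9/0.1764 = (σ² + n·σ₀²)/(σ₀²σ²) = 37.9989/(4.2025·0.1764); posterior variance σₙ² = σ₀²σ²/(σ² + n·σ₀²) = 4.2025·0.1764/37.9989 = 0.019509.
Posterior SD = √σₙ² = √(4.2025·0.1764/37.9989) = 0.1397.

0.1397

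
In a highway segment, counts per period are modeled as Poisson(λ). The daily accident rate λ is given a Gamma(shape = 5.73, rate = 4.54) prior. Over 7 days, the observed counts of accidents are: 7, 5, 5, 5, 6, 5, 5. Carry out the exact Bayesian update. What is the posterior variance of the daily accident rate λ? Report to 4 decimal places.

0.3284

With a Gamma(shape α, rate β) prior, the Poisson likelihood is conjugate: the posterior is Gamma(α + ΣXᵢ, β + n).
Sum of counts S = 38 over n = 7 days.
Posterior: Gamma(α+S, β+n) = Gamma(5.73+38, 4.54+7) = Gamma(43.73, 11.54).
Var = α/β² = 43.73/11.54² = 0.3284.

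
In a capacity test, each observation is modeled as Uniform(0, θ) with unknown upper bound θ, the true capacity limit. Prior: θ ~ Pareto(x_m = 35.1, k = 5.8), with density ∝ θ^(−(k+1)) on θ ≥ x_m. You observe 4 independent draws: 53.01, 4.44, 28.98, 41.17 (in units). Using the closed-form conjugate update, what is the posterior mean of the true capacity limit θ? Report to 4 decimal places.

A Pareto(scale x_m, shape k) prior on the upper bound θ of Uniform(0, θ) is conjugate: posterior is Pareto(max(x_m, max xᵢ), k + n).
Sample maximum = 53.01; prior scale x_m = 35.1 → posterior scale = max = 53.01.
Posterior shape = 5.8 + 4 = 9.8.
E[θ|data] = k·x_m/(k−1) = 9.8·53.01/8.8 = 59.0339.

59.0339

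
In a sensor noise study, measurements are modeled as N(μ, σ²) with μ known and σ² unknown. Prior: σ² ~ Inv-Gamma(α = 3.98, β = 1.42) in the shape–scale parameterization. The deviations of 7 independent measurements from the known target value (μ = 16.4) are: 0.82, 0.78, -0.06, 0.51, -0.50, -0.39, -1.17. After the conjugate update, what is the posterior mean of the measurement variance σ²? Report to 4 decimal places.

0.4750

With known mean μ and an Inverse-Gamma(α, β) prior on σ², the Normal likelihood is conjugate: posterior is Inv-Gamma(α + n/2, β + Σ(xᵢ−μ)²/2).
Σ(xᵢ−μ)² = (0.82)² + (0.78)² + (-0.06)² + (0.51)² + (-0.50)² + (-0.39)² + (-1.17)² = 3.3155.
Posterior: Inv-Gamma(3.98 + 7/2, 1.42 + 3.3155/2) = Inv-Gamma(7.48, 3.07775).
E[σ²|data] = β/(α−1) = 3.07775/6.48 = 0.4750.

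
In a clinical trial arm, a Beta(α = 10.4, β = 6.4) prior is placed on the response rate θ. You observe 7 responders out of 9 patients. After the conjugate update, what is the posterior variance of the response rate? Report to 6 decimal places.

The Beta prior is conjugate to a Binomial/Bernoulli likelihood; the update adds successes to α and failures to β.
Posterior: Beta(α+k, β+n−k) = Beta(10.4+7, 6.4+2) = Beta(17.4, 8.4).
Var = αβ/((α+β)²(α+β+1)) = 17.4·8.4/(25.8²·26.8) = 0.008193.

0.008193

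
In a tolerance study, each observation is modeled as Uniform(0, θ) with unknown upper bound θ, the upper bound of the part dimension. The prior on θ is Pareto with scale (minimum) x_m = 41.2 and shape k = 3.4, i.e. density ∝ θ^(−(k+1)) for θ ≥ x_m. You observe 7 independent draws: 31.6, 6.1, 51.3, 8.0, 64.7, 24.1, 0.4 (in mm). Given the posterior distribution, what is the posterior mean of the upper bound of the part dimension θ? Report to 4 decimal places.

A Pareto(scale x_m, shape k) prior on the upper bound θ of Uniform(0, θ) is conjugate: posterior is Pareto(max(x_m, max xᵢ), k + n).
Sample maximum = 64.7; prior scale x_m = 41.2 → posterior scale = max = 64.7.
Posterior shape = 3.4 + 7 = 10.4.
E[θ|data] = k·x_m/(k−1) = 10.4·64.7/9.4 = 71.5830.

71.5830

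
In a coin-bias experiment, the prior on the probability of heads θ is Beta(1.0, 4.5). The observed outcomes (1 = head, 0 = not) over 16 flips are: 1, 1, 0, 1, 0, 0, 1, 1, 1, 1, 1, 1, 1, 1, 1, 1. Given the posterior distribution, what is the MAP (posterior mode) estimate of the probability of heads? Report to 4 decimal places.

The Beta prior is conjugate to a Binomial/Bernoulli likelihood; the update adds successes to α and failures to β.
Posterior: Beta(α+k, β+n−k) = Beta(1.0+13, 4.5+3) = Beta(14.0, 7.5).
Mode of Beta(a,b) for a,b>1 is (a−1)/(a+b−2) = 13.0/19.5 = 0.6667.

0.6667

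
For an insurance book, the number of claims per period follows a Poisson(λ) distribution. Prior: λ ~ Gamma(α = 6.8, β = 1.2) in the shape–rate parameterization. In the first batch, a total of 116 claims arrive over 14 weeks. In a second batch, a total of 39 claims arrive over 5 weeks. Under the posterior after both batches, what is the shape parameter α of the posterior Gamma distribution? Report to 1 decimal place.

With a Gamma(shape α, rate β) prior, the Poisson likelihood is conjugate: the posterior is Gamma(α + ΣXᵢ, β + n).
After batch 1: Gamma(α+S, β+n) = Gamma(6.8+116, 1.2+14) = Gamma(122.8, 15.2).
After batch 2: Gamma(α+S, β+n) = Gamma(122.8+39, 15.2+5) = Gamma(161.8, 20.2).
Posterior α = 161.8.

161.8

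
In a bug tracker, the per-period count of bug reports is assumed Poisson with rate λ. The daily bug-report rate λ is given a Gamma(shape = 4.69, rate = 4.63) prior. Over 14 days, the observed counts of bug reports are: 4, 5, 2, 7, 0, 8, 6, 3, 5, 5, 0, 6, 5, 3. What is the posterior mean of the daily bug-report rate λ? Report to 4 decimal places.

3.4187

With a Gamma(shape α, rate β) prior, the Poisson likelihood is conjugate: the posterior is Gamma(α + ΣXᵢ, β + n).
Sum of counts S = 59 over n = 14 days.
Posterior: Gamma(α+S, β+n) = Gamma(4.69+59, 4.63+14) = Gamma(63.69, 18.63).
Posterior mean = α/β = 63.69/18.63 = 3.4187.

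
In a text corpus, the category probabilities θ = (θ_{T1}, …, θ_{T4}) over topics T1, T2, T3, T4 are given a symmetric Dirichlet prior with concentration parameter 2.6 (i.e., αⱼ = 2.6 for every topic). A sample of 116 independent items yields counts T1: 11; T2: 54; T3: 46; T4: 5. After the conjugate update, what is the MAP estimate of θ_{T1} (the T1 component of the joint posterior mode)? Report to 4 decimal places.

The Dirichlet prior is conjugate to the Multinomial likelihood: each posterior αⱼ = prior αⱼ + observed count nⱼ.
Posterior concentration: (13.6, 56.6, 48.6, 7.6), total = 126.4.
Joint mode component: (α_{T1}−1)/(Σα−K) = 12.6/122.4 = 0.1029.

0.1029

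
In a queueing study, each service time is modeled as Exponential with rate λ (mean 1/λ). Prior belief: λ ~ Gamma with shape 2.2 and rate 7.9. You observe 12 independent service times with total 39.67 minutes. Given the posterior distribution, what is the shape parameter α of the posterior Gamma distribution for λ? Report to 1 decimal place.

14.2

With a Gamma(shape α, rate β) prior on the exponential rate λ, the posterior after n observations with total T = Σxᵢ is Gamma(α+n, β+T).
Posterior: Gamma(2.2+12, 7.9+39.67) = Gamma(14.2, 47.57).
Posterior α = 14.2.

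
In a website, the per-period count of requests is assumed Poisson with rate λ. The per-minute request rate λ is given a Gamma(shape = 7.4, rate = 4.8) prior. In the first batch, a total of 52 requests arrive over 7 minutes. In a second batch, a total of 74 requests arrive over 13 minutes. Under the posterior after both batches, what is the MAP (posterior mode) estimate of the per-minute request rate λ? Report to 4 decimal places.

5.3387

With a Gamma(shape α, rate β) prior, the Poisson likelihood is conjugate: the posterior is Gamma(α + ΣXᵢ, β + n).
After batch 1: Gamma(α+S, β+n) = Gamma(7.4+52, 4.8+7) = Gamma(59.4, 11.8).
After batch 2: Gamma(α+S, β+n) = Gamma(59.4+74, 11.8+13) = Gamma(133.4, 24.8).
Mode of Gamma(α,β) for α≥1 is (α−1)/β = 132.4/24.8 = 5.3387.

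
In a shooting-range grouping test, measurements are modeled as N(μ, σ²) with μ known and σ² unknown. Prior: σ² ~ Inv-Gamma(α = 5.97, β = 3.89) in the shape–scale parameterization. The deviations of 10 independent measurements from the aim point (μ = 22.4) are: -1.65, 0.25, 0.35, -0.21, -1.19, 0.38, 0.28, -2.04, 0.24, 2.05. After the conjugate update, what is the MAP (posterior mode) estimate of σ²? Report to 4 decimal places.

With known mean μ and an Inverse-Gamma(α, β) prior on σ², the Normal likelihood is conjugate: posterior is Inv-Gamma(α + n/2, β + Σ(xᵢ−μ)²/2).
Σ(xᵢ−μ)² = (-1.65)² + (0.25)² + (0.35)² + (-0.21)² + (-1.19)² + (0.38)² + (0.28)² + (-2.04)² + (0.24)² + (2.05)² = 13.0122.
Posterior: Inv-Gamma(5.97 + 10/2, 3.89 + 13.0122/2) = Inv-Gamma(10.97, 10.39610).
Mode = β/(α+1) = 10.39610/11.97 = 0.8685.

0.8685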